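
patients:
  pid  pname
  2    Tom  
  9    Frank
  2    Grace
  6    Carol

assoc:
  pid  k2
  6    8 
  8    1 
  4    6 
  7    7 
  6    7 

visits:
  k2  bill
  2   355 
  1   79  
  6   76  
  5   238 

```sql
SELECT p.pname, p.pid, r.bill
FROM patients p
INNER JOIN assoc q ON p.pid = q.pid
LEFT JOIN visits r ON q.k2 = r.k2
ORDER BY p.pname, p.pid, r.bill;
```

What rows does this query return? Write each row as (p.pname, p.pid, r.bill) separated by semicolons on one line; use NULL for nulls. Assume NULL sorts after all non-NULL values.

(Carol, 6, NULL); (Carol, 6, NULL)

Joins associate left-to-right: patients INNER JOIN assoc on pid gives 2 intermediate row(s).
Then LEFT JOIN `visits r` on k2: each of those 2 rows is kept; rows whose q.k2 has no match in r get NULL for r's columns.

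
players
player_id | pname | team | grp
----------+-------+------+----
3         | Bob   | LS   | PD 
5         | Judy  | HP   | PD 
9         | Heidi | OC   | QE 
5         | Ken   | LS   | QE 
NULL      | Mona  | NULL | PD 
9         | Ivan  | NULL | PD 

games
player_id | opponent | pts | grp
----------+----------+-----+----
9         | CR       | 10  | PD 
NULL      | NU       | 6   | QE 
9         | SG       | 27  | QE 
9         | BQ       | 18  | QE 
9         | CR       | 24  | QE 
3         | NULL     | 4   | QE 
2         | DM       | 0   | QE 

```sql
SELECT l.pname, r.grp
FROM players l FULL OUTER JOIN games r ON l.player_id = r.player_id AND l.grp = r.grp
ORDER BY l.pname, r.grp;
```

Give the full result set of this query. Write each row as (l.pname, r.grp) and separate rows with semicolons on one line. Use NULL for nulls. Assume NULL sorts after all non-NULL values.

(Bob, NULL); (Heidi, QE); (Heidi, QE); (Heidi, QE); (Ivan, PD); (Judy, NULL); (Ken, NULL); (Mona, NULL); (NULL, QE); (NULL, QE); (NULL, QE)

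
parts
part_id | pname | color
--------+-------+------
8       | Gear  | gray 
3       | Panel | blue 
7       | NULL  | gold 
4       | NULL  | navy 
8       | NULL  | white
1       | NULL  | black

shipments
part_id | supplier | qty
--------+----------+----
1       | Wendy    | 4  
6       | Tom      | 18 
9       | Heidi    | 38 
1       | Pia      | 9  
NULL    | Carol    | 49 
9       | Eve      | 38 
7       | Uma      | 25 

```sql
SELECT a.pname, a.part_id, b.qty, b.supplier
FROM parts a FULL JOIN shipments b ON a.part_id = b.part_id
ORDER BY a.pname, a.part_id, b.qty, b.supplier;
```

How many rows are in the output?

FULL OUTER JOIN keeps every row from both sides; unmatched rows get NULL for the other side's columns.
Matching on a.part_id = b.part_id. A NULL in a compared column never satisfies the condition.
Matched pairs: 3; unmatched a rows kept: 4; unmatched b rows kept: 4.
Total: 3 matched + 8 padded = 11 rows.

11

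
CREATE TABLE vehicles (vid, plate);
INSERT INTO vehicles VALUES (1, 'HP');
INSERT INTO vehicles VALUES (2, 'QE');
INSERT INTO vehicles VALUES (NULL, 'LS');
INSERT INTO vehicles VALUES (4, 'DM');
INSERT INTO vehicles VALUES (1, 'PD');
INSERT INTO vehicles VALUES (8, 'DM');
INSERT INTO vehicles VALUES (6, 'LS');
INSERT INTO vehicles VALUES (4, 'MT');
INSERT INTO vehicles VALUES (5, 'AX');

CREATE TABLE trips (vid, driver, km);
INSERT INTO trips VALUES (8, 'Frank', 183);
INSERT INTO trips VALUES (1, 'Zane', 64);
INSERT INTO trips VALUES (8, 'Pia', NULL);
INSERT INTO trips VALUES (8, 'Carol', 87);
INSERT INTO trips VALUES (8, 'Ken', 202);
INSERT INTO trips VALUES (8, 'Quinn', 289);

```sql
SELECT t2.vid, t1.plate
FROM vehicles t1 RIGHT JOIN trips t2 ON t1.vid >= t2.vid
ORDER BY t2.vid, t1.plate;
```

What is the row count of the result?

13

RIGHT JOIN keeps every row from `trips`; unmatched rows get NULL for `vehicles`'s columns.
Matching on t1.vid >= t2.vid. A NULL in a compared column never satisfies the condition.
Matched pairs: 13; unmatched t2 rows kept: 0.
Total: 13 rows.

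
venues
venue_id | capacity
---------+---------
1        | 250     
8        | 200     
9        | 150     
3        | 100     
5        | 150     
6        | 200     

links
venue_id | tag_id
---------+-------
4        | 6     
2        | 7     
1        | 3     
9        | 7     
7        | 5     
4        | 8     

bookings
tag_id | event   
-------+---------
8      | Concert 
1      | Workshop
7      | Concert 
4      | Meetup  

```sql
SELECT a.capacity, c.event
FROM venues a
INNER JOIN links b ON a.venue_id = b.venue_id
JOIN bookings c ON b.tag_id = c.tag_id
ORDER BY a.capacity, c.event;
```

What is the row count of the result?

Joins associate left-to-right: venues INNER JOIN links on venue_id gives 2 intermediate row(s).
Then INNER JOIN `bookings c` on tag_id: keep only rows whose b.tag_id appears in c.
Result: 1 row(s).

1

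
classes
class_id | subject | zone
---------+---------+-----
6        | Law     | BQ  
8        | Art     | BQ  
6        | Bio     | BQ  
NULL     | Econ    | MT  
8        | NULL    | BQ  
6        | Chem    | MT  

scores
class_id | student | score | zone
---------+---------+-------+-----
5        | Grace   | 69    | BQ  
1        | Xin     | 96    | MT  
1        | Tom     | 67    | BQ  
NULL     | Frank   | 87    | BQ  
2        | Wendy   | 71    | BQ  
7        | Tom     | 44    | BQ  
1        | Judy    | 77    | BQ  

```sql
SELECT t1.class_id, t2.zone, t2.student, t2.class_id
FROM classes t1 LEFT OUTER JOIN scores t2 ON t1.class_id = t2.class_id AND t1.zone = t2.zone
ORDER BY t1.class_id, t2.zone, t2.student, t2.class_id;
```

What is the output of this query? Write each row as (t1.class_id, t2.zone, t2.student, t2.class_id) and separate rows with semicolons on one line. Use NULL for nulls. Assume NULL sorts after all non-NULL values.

LEFT JOIN keeps every row from `classes`; unmatched rows get NULL for `scores`'s columns.
Matching on t1.class_id = t2.class_id AND t1.zone = t2.zone. A NULL in a compared column never satisfies the condition.
- class_id=6, zone=BQ: no t2 row matches, row kept with t2 columns NULL.
- class_id=8, zone=BQ: no t2 row matches, row kept with t2 columns NULL.
- class_id=6, zone=BQ: no t2 row matches, row kept with t2 columns NULL.
- class_id=NULL, zone=MT: no t2 row matches, row kept with t2 columns NULL.
- class_id=8, zone=BQ: no t2 row matches, row kept with t2 columns NULL.
- class_id=6, zone=MT: no t2 row matches, row kept with t2 columns NULL.
After projecting and ordering:
t1.class_id | t2.zone | t2.student | t2.class_id
6 | NULL | NULL | NULL
6 | NULL | NULL | NULL
6 | NULL | NULL | NULL
8 | NULL | NULL | NULL
8 | NULL | NULL | NULL
NULL | NULL | NULL | NULL

(6, NULL, NULL, NULL); (6, NULL, NULL, NULL); (6, NULL, NULL, NULL); (8, NULL, NULL, NULL); (8, NULL, NULL, NULL); (NULL, NULL, NULL, NULL)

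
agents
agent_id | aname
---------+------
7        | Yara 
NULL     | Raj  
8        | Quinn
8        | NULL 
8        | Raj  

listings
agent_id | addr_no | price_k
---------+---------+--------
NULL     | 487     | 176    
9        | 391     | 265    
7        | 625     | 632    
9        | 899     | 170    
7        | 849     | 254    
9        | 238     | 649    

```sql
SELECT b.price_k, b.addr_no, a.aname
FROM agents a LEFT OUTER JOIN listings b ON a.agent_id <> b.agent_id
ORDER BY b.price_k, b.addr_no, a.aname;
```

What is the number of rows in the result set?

LEFT JOIN keeps every row from `agents`; unmatched rows get NULL for `listings`'s columns.
Matching on a.agent_id <> b.agent_id. A NULL in a compared column never satisfies the condition.
Matched pairs: 18; unmatched a rows kept: 1.
Total: 18 matched + 1 padded = 19 rows.

19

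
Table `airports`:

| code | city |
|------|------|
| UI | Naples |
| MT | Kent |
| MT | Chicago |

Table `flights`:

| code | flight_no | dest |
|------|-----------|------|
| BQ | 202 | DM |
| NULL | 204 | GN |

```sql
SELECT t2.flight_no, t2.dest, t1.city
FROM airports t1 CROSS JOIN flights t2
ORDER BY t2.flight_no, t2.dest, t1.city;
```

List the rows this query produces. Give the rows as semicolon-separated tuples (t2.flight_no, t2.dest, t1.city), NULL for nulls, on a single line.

(202, DM, Chicago); (202, DM, Kent); (202, DM, Naples); (204, GN, Chicago); (204, GN, Kent); (204, GN, Naples)

CROSS JOIN pairs every row of `airports` with every row of `flights`: 3 × 2 = 6 rows.
After projecting and ordering:
t2.flight_no | t2.dest | t1.city
202 | DM | Chicago
202 | DM | Kent
202 | DM | Naples
204 | GN | Chicago
204 | GN | Kent
204 | GN | Naples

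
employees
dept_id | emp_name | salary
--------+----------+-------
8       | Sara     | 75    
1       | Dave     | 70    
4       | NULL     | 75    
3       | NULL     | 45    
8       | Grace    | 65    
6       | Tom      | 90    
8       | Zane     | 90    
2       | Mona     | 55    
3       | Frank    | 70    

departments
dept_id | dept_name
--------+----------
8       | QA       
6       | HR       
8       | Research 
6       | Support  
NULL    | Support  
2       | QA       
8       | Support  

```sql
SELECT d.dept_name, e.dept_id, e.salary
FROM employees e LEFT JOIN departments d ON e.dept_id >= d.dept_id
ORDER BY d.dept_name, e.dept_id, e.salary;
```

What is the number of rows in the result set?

26

LEFT JOIN keeps every row from `employees`; unmatched rows get NULL for `departments`'s columns.
Matching on e.dept_id >= d.dept_id. A NULL in a compared column never satisfies the condition.
- e (dept_id=8) pairs with 6 row(s) of d.
- e (dept_id=1) has no partner → padded with NULL.
- e (dept_id=4) pairs with 1 row(s) of d.
- e (dept_id=3) pairs with 1 row(s) of d.
- e (dept_id=8) pairs with 6 row(s) of d.
- e (dept_id=6) pairs with 3 row(s) of d.
- e (dept_id=8) pairs with 6 row(s) of d.
- e (dept_id=2) pairs with 1 row(s) of d.
- e (dept_id=3) pairs with 1 row(s) of d.
Total: 25 matched + 1 padded = 26 rows.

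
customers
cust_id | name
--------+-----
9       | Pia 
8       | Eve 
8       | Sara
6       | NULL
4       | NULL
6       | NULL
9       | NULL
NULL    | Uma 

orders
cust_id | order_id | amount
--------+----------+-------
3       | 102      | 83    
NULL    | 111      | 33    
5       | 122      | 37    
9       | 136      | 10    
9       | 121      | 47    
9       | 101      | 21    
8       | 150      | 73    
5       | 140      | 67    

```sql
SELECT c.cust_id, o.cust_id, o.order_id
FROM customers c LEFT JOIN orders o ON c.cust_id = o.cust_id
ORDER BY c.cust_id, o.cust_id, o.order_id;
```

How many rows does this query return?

LEFT JOIN keeps every row from `customers`; unmatched rows get NULL for `orders`'s columns.
Matching on c.cust_id = o.cust_id. A NULL in a compared column never satisfies the condition.
- c row (cust_id=9): matches 3 o row(s) → 3 output row(s).
- c row (cust_id=8): matches 1 o row(s) → 1 output row(s).
- c row (cust_id=8): matches 1 o row(s) → 1 output row(s).
- c row (cust_id=6): no match → kept, o columns NULL.
- c row (cust_id=4): no match → kept, o columns NULL.
- c row (cust_id=6): no match → kept, o columns NULL.
- c row (cust_id=9): matches 3 o row(s) → 3 output row(s).
- c row (cust_id=NULL): no match → kept, o columns NULL.
Total: 8 matched + 4 padded = 12 rows.

12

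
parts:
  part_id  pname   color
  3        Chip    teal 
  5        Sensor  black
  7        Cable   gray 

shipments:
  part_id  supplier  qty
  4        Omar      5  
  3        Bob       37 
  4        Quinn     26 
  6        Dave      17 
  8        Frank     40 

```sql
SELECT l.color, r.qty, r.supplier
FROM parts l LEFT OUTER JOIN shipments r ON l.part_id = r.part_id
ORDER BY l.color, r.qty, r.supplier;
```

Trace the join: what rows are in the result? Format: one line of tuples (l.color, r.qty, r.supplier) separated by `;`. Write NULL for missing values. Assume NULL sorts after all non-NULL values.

(black, NULL, NULL); (gray, NULL, NULL); (teal, 37, Bob)

LEFT JOIN keeps every row from `parts`; unmatched rows get NULL for `shipments`'s columns.
Matching on l.part_id = r.part_id.
- l row (part_id=3): matches 1 r row(s) → 1 output row(s).
- l row (part_id=5): no match → kept, r columns NULL.
- l row (part_id=7): no match → kept, r columns NULL.
After projecting and ordering:
l.color | r.qty | r.supplier
black | NULL | NULL
gray | NULL | NULL
teal | 37 | Bob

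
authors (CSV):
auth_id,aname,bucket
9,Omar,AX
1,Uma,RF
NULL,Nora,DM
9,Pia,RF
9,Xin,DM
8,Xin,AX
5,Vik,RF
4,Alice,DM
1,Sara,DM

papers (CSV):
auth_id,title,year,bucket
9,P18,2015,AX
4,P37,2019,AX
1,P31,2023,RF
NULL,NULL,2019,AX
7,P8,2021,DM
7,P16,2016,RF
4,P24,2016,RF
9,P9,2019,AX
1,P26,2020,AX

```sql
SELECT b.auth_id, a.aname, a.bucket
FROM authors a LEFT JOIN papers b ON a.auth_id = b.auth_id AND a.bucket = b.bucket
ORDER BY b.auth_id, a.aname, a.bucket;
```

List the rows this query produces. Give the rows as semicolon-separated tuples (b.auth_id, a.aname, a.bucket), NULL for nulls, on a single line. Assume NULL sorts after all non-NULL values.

LEFT JOIN keeps every row from `authors`; unmatched rows get NULL for `papers`'s columns.
Matching on a.auth_id = b.auth_id AND a.bucket = b.bucket. A NULL in a compared column never satisfies the condition.
- a row (auth_id=9, bucket=AX): matches 2 b row(s) → 2 output row(s).
- a row (auth_id=1, bucket=RF): matches 1 b row(s) → 1 output row(s).
- a row (auth_id=NULL, bucket=DM): no match → kept, b columns NULL.
- a row (auth_id=9, bucket=RF): no match → kept, b columns NULL.
- a row (auth_id=9, bucket=DM): no match → kept, b columns NULL.
- a row (auth_id=8, bucket=AX): no match → kept, b columns NULL.
- a row (auth_id=5, bucket=RF): no match → kept, b columns NULL.
- a row (auth_id=4, bucket=DM): no match → kept, b columns NULL.
- a row (auth_id=1, bucket=DM): no match → kept, b columns NULL.
After projecting and ordering:
b.auth_id | a.aname | a.bucket
1 | Uma | RF
9 | Omar | AX
9 | Omar | AX
NULL | Alice | DM
NULL | Nora | DM
NULL | Pia | RF
NULL | Sara | DM
NULL | Vik | RF
NULL | Xin | AX
NULL | Xin | DM

(1, Uma, RF); (9, Omar, AX); (9, Omar, AX); (NULL, Alice, DM); (NULL, Nora, DM); (NULL, Pia, RF); (NULL, Sara, DM); (NULL, Vik, RF); (NULL, Xin, AX); (NULL, Xin, DM)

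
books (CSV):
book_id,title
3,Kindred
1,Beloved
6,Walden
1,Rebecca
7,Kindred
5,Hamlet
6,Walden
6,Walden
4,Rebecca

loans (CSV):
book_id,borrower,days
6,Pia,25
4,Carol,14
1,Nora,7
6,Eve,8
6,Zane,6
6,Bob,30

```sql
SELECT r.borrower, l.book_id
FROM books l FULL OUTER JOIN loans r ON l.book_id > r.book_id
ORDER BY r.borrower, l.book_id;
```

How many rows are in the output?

FULL OUTER JOIN keeps every row from both sides; unmatched rows get NULL for the other side's columns.
Matching on l.book_id > r.book_id.
- l (book_id=3) pairs with 1 row(s) of r.
- l (book_id=1) has no partner → padded with NULL.
- l (book_id=6) pairs with 2 row(s) of r.
- l (book_id=1) has no partner → padded with NULL.
- l (book_id=7) pairs with 6 row(s) of r.
- l (book_id=5) pairs with 2 row(s) of r.
- l (book_id=6) pairs with 2 row(s) of r.
- l (book_id=6) pairs with 2 row(s) of r.
- l (book_id=4) pairs with 1 row(s) of r.
Total: 16 matched + 2 padded = 18 rows.

18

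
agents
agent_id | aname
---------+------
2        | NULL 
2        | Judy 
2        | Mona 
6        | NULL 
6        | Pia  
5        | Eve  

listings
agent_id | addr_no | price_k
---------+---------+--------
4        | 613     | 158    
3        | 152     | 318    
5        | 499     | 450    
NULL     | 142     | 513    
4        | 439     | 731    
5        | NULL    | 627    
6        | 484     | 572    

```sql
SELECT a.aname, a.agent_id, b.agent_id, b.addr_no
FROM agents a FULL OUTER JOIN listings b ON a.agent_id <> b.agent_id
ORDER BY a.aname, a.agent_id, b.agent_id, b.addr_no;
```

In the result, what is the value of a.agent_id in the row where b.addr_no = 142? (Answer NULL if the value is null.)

FULL OUTER JOIN keeps every row from both sides; unmatched rows get NULL for the other side's columns.
Matching on a.agent_id <> b.agent_id. A NULL in a compared column never satisfies the condition.
- a[0] agent_id=2 → 6 match(es) in b → 6 row(s).
- a[1] agent_id=2 → 6 match(es) in b → 6 row(s).
- a[2] agent_id=2 → 6 match(es) in b → 6 row(s).
- a[3] agent_id=6 → 5 match(es) in b → 5 row(s).
- a[4] agent_id=6 → 5 match(es) in b → 5 row(s).
- a[5] agent_id=5 → 4 match(es) in b → 4 row(s).
- 1 b row(s) had no a match → kept, a columns NULL.

NULL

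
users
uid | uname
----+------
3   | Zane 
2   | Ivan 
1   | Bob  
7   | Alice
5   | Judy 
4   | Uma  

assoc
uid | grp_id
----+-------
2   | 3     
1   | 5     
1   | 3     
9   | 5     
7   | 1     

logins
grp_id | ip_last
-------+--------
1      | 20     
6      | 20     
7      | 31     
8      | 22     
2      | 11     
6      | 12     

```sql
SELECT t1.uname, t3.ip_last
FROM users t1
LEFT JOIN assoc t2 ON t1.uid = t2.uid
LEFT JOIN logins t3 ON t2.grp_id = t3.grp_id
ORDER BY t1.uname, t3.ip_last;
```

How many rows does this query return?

7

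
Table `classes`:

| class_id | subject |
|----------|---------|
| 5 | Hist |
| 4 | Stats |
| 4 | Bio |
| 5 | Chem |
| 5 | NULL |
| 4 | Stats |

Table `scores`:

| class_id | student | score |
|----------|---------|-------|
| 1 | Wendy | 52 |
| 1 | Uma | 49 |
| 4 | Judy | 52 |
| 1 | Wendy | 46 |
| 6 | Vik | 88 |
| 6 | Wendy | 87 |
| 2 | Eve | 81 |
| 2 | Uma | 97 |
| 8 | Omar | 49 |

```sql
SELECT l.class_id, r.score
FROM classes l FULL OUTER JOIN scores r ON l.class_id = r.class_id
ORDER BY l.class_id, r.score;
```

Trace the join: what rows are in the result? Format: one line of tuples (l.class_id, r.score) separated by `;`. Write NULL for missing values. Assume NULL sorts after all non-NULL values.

(4, 52); (4, 52); (4, 52); (5, NULL); (5, NULL); (5, NULL); (NULL, 46); (NULL, 49); (NULL, 49); (NULL, 52); (NULL, 81); (NULL, 87); (NULL, 88); (NULL, 97)

FULL OUTER JOIN keeps every row from both sides; unmatched rows get NULL for the other side's columns.
Matching on l.class_id = r.class_id.
- l (class_id=5) has no partner → padded with NULL.
- l (class_id=4) pairs with 1 row(s) of r.
- l (class_id=4) pairs with 1 row(s) of r.
- l (class_id=5) has no partner → padded with NULL.
- l (class_id=5) has no partner → padded with NULL.
- l (class_id=4) pairs with 1 row(s) of r.
- 8 row(s) from r found no l partner → padded with NULL.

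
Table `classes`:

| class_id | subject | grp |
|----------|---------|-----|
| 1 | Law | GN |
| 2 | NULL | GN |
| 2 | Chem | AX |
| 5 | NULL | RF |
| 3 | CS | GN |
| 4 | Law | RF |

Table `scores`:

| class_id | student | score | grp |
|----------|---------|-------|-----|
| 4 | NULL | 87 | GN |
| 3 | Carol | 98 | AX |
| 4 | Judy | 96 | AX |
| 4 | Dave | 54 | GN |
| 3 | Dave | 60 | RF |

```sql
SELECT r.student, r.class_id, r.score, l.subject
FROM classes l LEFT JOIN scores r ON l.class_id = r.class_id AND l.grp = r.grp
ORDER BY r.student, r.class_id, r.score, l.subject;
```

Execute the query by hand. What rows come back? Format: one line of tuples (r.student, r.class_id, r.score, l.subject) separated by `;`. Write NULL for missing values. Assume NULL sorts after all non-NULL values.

LEFT JOIN keeps every row from `classes`; unmatched rows get NULL for `scores`'s columns.
Matching on l.class_id = r.class_id AND l.grp = r.grp.
Matched pairs: 0; unmatched l rows kept: 6.

(NULL, NULL, NULL, CS); (NULL, NULL, NULL, Chem); (NULL, NULL, NULL, Law); (NULL, NULL, NULL, Law); (NULL, NULL, NULL, NULL); (NULL, NULL, NULL, NULL)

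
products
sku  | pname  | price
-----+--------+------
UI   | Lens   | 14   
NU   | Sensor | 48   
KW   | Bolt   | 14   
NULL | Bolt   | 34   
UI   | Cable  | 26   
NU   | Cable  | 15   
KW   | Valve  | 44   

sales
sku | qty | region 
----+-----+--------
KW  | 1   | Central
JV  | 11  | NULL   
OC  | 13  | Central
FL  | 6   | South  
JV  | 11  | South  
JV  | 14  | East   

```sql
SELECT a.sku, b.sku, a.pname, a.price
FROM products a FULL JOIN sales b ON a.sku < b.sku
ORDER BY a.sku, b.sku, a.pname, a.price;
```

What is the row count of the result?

FULL OUTER JOIN keeps every row from both sides; unmatched rows get NULL for the other side's columns.
Matching on a.sku < b.sku. A NULL in a compared column never satisfies the condition.
Matched pairs: 4; unmatched a rows kept: 3; unmatched b rows kept: 5.
Total: 4 matched + 8 padded = 12 rows.

12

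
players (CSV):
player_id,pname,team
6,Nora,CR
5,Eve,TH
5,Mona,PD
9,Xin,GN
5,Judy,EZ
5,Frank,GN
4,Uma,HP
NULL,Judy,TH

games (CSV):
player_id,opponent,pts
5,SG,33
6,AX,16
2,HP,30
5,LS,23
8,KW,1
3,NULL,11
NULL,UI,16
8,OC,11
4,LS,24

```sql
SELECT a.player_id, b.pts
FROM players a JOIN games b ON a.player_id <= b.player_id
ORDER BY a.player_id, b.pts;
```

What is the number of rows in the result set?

INNER JOIN keeps only pairs where the ON condition holds.
Matching on a.player_id <= b.player_id. A NULL in a compared column never satisfies the condition.
Matched pairs: 29.
Total: 29 rows.

29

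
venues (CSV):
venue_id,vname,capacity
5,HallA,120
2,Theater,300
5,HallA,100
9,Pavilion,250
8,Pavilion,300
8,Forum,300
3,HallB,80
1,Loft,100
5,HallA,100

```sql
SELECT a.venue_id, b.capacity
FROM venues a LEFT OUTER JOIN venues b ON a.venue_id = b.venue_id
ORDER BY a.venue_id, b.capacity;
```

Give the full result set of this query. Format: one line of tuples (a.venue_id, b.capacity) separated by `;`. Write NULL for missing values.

(1, 100); (2, 300); (3, 80); (5, 100); (5, 100); (5, 100); (5, 100); (5, 100); (5, 100); (5, 120); (5, 120); (5, 120); (8, 300); (8, 300); (8, 300); (8, 300); (9, 250)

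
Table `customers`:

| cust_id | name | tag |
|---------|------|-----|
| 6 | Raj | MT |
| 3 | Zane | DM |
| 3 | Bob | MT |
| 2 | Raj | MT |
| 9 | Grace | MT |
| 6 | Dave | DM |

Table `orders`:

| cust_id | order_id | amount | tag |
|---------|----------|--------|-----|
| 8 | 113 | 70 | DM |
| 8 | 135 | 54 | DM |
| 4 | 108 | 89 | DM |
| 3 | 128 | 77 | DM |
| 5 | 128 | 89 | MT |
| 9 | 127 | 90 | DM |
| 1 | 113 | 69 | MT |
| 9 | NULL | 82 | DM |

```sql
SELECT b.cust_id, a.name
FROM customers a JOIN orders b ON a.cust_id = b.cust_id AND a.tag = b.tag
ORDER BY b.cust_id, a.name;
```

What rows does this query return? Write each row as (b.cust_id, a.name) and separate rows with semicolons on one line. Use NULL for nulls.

INNER JOIN keeps only pairs where the ON condition holds.
Matching on a.cust_id = b.cust_id AND a.tag = b.tag.
Matched pairs: 1.

(3, Zane)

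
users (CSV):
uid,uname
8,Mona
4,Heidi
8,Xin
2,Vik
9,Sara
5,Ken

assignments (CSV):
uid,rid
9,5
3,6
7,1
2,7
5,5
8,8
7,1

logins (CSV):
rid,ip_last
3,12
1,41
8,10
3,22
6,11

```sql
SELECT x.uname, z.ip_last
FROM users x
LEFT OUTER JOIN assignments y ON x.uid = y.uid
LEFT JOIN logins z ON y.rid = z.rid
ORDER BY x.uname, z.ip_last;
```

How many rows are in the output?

Joins associate left-to-right: users LEFT JOIN assignments on uid gives 6 intermediate row(s).
Then LEFT JOIN `logins z` on rid: each of those 6 rows is kept; rows whose y.rid has no match in z get NULL for z's columns.
Result: 6 row(s).

6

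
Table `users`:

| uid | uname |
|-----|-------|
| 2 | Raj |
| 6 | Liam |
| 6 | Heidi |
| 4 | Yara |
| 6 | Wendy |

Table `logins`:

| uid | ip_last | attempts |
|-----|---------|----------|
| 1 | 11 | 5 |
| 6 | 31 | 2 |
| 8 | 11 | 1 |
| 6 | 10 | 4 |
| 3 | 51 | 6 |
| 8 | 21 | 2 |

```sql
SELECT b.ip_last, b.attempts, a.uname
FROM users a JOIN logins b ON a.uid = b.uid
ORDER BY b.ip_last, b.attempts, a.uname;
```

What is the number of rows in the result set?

INNER JOIN keeps only pairs where the ON condition holds.
Matching on a.uid = b.uid.
- a[0] uid=2 → no match; dropped.
- a[1] uid=6 → 2 match(es) in b → 2 row(s).
- a[2] uid=6 → 2 match(es) in b → 2 row(s).
- a[3] uid=4 → no match; dropped.
- a[4] uid=6 → 2 match(es) in b → 2 row(s).
Total: 6 rows.

6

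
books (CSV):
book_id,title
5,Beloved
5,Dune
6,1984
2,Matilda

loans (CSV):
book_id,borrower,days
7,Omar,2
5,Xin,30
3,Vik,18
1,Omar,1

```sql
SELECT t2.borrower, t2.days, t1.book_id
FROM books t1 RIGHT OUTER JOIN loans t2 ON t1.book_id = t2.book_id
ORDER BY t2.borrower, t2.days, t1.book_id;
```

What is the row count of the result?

5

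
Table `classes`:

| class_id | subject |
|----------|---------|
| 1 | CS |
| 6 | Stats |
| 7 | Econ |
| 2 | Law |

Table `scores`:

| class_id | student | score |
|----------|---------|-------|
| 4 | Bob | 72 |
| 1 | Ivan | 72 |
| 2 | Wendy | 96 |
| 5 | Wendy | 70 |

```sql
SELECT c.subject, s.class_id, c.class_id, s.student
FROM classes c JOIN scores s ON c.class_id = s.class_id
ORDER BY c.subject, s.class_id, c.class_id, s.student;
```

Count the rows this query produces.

2

INNER JOIN keeps only pairs where the ON condition holds.
Matching on c.class_id = s.class_id.
Matched pairs: 2.
Total: 2 rows.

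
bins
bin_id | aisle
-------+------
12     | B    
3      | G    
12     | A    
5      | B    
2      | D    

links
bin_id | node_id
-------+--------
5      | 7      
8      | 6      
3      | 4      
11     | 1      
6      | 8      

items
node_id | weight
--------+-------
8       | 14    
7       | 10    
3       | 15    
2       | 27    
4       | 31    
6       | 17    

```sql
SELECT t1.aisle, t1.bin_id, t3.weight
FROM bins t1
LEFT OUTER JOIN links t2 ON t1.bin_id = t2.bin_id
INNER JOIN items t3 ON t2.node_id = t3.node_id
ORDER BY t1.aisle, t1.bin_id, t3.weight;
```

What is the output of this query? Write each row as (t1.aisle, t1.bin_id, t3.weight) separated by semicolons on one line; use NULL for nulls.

(B, 5, 10); (G, 3, 31)

Step 1 — t1 LEFT JOIN t2 on bin_id → 5 row(s).
Then INNER JOIN `items t3` on node_id: keep only rows whose t2.node_id appears in t3.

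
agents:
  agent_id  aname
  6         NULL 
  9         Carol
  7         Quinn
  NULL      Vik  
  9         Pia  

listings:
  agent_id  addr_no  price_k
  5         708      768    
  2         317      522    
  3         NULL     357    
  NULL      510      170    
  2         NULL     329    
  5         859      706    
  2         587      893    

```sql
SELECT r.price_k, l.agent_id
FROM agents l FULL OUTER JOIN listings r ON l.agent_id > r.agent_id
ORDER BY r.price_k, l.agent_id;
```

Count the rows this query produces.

26

FULL OUTER JOIN keeps every row from both sides; unmatched rows get NULL for the other side's columns.
Matching on l.agent_id > r.agent_id. A NULL in a compared column never satisfies the condition.
- l[0] agent_id=6 → 6 match(es) in r → 6 row(s).
- l[1] agent_id=9 → 6 match(es) in r → 6 row(s).
- l[2] agent_id=7 → 6 match(es) in r → 6 row(s).
- l[3] agent_id=NULL → no match; kept with NULLs on the r side.
- l[4] agent_id=9 → 6 match(es) in r → 6 row(s).
- plus 1 unmatched r row(s), each kept with NULL l columns.
Total: 24 matched + 2 padded = 26 rows.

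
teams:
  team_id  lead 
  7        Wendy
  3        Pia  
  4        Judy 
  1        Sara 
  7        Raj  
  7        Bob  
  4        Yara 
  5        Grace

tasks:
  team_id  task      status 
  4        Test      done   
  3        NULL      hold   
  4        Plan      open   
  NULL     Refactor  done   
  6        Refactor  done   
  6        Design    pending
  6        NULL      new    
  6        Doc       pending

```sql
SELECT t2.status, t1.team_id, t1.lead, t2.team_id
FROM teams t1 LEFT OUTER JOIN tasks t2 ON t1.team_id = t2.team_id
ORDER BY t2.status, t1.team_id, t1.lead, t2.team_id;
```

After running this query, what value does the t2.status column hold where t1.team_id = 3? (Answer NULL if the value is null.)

LEFT JOIN keeps every row from `teams`; unmatched rows get NULL for `tasks`'s columns.
Matching on t1.team_id = t2.team_id. A NULL in a compared column never satisfies the condition.
- t1 (team_id=7) has no partner → padded with NULL.
- t1 (team_id=3) pairs with 1 row(s) of t2.
- t1 (team_id=4) pairs with 2 row(s) of t2.
- t1 (team_id=1) has no partner → padded with NULL.
- t1 (team_id=7) has no partner → padded with NULL.
- t1 (team_id=7) has no partner → padded with NULL.
- t1 (team_id=4) pairs with 2 row(s) of t2.
- t1 (team_id=5) has no partner → padded with NULL.

hold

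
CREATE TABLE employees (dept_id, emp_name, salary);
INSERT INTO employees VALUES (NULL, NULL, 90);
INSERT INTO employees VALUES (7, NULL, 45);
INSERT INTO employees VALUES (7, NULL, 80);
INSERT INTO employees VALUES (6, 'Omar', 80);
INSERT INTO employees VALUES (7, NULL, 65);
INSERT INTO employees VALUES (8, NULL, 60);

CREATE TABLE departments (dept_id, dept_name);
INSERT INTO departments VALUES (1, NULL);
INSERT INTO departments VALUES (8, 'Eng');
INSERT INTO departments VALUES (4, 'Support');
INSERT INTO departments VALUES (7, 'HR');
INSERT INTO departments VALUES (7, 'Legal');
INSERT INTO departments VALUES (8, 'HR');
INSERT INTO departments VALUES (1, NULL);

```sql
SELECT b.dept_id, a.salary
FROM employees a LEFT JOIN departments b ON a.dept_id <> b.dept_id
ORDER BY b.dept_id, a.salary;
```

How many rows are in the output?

LEFT JOIN keeps every row from `employees`; unmatched rows get NULL for `departments`'s columns.
Matching on a.dept_id <> b.dept_id. A NULL in a compared column never satisfies the condition.
Matched pairs: 27; unmatched a rows kept: 1.
Total: 27 matched + 1 padded = 28 rows.

28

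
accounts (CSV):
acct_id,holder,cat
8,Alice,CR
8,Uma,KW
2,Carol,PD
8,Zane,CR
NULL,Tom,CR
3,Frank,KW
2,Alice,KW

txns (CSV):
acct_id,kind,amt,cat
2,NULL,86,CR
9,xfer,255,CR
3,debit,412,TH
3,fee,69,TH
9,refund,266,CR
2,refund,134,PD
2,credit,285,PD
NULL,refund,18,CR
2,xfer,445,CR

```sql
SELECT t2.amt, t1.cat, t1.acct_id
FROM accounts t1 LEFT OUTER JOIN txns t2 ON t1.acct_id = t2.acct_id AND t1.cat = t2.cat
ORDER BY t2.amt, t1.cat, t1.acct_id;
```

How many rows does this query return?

8

LEFT JOIN keeps every row from `accounts`; unmatched rows get NULL for `txns`'s columns.
Matching on t1.acct_id = t2.acct_id AND t1.cat = t2.cat. A NULL in a compared column never satisfies the condition.
- acct_id=8, cat=CR: no t2 row matches, row kept with t2 columns NULL.
- acct_id=8, cat=KW: no t2 row matches, row kept with t2 columns NULL.
- acct_id=2, cat=PD: 2 matching t2 row(s), so 2 row(s) emitted.
- acct_id=8, cat=CR: no t2 row matches, row kept with t2 columns NULL.
- acct_id=NULL, cat=CR: no t2 row matches, row kept with t2 columns NULL.
- acct_id=3, cat=KW: no t2 row matches, row kept with t2 columns NULL.
- acct_id=2, cat=KW: no t2 row matches, row kept with t2 columns NULL.
Total: 2 matched + 6 padded = 8 rows.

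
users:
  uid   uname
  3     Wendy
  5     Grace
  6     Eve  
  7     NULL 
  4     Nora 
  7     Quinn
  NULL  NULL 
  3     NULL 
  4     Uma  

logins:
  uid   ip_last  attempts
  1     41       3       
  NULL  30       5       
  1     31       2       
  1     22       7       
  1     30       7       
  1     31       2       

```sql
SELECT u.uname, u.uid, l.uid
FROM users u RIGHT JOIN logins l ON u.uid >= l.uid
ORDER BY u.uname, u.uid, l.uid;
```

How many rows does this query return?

41

RIGHT JOIN keeps every row from `logins`; unmatched rows get NULL for `users`'s columns.
Matching on u.uid >= l.uid. A NULL in a compared column never satisfies the condition.
- u[0] uid=3 → 5 match(es) in l → 5 row(s).
- u[1] uid=5 → 5 match(es) in l → 5 row(s).
- u[2] uid=6 → 5 match(es) in l → 5 row(s).
- u[3] uid=7 → 5 match(es) in l → 5 row(s).
- u[4] uid=4 → 5 match(es) in l → 5 row(s).
- u[5] uid=7 → 5 match(es) in l → 5 row(s).
- u[6] uid=NULL → no match.
- u[7] uid=3 → 5 match(es) in l → 5 row(s).
- u[8] uid=4 → 5 match(es) in l → 5 row(s).
- plus 1 unmatched l row(s), each kept with NULL u columns.
Total: 40 matched + 1 padded = 41 rows.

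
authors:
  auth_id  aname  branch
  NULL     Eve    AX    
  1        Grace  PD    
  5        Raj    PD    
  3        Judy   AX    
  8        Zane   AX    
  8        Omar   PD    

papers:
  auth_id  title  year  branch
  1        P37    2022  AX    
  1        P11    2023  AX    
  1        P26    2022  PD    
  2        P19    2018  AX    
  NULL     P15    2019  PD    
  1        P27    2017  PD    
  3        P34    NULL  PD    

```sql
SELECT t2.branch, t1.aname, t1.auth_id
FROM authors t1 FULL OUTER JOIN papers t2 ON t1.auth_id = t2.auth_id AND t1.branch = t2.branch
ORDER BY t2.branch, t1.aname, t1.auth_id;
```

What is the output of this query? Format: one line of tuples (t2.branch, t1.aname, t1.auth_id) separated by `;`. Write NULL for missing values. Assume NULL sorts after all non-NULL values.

FULL OUTER JOIN keeps every row from both sides; unmatched rows get NULL for the other side's columns.
Matching on t1.auth_id = t2.auth_id AND t1.branch = t2.branch. A NULL in a compared column never satisfies the condition.
- t1 row (auth_id=NULL, branch=AX): no match → kept, t2 columns NULL.
- t1 row (auth_id=1, branch=PD): matches 2 t2 row(s) → 2 output row(s).
- t1 row (auth_id=5, branch=PD): no match → kept, t2 columns NULL.
- t1 row (auth_id=3, branch=AX): no match → kept, t2 columns NULL.
- t1 row (auth_id=8, branch=AX): no match → kept, t2 columns NULL.
- t1 row (auth_id=8, branch=PD): no match → kept, t2 columns NULL.
- 5 row(s) from t2 found no t1 partner → padded with NULL.

(AX, NULL, NULL); (AX, NULL, NULL); (AX, NULL, NULL); (PD, Grace, 1); (PD, Grace, 1); (PD, NULL, NULL); (PD, NULL, NULL); (NULL, Eve, NULL); (NULL, Judy, 3); (NULL, Omar, 8); (NULL, Raj, 5); (NULL, Zane, 8)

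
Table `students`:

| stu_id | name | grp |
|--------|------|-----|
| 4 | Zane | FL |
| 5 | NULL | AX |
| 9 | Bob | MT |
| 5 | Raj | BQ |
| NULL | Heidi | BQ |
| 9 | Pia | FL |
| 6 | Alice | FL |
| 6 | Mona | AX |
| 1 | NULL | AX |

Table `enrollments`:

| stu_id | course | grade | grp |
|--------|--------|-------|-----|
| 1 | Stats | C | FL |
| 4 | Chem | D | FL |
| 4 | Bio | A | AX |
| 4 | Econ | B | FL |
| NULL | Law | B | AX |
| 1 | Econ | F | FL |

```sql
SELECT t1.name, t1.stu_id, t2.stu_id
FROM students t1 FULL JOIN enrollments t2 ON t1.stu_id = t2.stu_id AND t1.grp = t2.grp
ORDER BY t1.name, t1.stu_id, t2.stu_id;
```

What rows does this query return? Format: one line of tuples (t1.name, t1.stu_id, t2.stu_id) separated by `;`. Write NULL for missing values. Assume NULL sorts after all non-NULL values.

(Alice, 6, NULL); (Bob, 9, NULL); (Heidi, NULL, NULL); (Mona, 6, NULL); (Pia, 9, NULL); (Raj, 5, NULL); (Zane, 4, 4); (Zane, 4, 4); (NULL, 1, NULL); (NULL, 5, NULL); (NULL, NULL, 1); (NULL, NULL, 1); (NULL, NULL, 4); (NULL, NULL, NULL)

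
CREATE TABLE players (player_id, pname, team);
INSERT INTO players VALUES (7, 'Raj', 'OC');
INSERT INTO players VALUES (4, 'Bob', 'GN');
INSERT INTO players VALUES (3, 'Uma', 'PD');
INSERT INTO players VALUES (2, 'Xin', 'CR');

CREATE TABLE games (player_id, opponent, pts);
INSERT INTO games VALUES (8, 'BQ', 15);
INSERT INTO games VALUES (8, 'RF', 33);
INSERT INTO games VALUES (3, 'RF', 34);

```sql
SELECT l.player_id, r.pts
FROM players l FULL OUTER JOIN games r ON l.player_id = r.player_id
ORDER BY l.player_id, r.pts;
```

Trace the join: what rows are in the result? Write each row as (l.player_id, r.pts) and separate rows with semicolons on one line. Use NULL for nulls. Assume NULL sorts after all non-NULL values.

FULL OUTER JOIN keeps every row from both sides; unmatched rows get NULL for the other side's columns.
Matching on l.player_id = r.player_id.
- l (player_id=7) has no partner → padded with NULL.
- l (player_id=4) has no partner → padded with NULL.
- l (player_id=3) pairs with 1 row(s) of r.
- l (player_id=2) has no partner → padded with NULL.
- 2 r row(s) had no l match → kept, l columns NULL.
After projecting and ordering:
l.player_id | r.pts
2 | NULL
3 | 34
4 | NULL
7 | NULL
NULL | 15
NULL | 33

(2, NULL); (3, 34); (4, NULL); (7, NULL); (NULL, 15); (NULL, 33)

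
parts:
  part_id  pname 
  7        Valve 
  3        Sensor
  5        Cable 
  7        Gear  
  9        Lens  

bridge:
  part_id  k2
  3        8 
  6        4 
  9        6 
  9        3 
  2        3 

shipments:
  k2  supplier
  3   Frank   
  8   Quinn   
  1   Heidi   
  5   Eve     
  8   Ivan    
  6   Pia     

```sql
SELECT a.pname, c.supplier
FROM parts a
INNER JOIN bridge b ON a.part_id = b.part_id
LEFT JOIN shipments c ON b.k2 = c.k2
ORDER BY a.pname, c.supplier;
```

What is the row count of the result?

4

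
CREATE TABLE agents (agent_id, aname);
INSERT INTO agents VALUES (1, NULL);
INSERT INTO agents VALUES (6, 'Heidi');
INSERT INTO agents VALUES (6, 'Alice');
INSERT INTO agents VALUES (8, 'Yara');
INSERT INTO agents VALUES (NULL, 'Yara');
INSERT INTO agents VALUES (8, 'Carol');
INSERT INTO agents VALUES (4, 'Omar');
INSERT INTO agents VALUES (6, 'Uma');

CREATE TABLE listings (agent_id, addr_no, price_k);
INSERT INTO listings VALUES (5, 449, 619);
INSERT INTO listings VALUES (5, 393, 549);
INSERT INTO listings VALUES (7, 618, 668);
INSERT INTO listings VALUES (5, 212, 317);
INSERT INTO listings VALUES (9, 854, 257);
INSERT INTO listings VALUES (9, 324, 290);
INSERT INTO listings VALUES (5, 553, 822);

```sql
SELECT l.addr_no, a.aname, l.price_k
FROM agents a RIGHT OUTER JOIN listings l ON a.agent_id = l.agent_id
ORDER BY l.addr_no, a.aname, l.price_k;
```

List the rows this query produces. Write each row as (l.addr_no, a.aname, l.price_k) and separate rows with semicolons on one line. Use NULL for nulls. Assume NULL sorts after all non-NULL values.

RIGHT JOIN keeps every row from `listings`; unmatched rows get NULL for `agents`'s columns.
Matching on a.agent_id = l.agent_id. A NULL in a compared column never satisfies the condition.
- agent_id=1: no matching l row.
- agent_id=6: no matching l row.
- agent_id=6: no matching l row.
- agent_id=8: no matching l row.
- agent_id=NULL: no matching l row.
- agent_id=8: no matching l row.
- agent_id=4: no matching l row.
- agent_id=6: no matching l row.
- 7 row(s) from l found no a partner → padded with NULL.
After projecting and ordering:
l.addr_no | a.aname | l.price_k
212 | NULL | 317
324 | NULL | 290
393 | NULL | 549
449 | NULL | 619
553 | NULL | 822
618 | NULL | 668
854 | NULL | 257

(212, NULL, 317); (324, NULL, 290); (393, NULL, 549); (449, NULL, 619); (553, NULL, 822); (618, NULL, 668); (854, NULL, 257)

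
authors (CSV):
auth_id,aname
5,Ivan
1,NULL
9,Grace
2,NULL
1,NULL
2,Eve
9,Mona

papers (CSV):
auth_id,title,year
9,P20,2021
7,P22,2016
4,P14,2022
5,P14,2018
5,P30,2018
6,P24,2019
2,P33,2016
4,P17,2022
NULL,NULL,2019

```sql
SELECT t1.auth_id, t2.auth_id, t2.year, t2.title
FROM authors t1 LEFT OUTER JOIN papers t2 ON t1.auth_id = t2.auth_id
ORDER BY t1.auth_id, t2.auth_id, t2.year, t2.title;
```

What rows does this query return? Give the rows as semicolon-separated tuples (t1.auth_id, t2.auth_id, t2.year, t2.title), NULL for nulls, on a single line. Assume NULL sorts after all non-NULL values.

(1, NULL, NULL, NULL); (1, NULL, NULL, NULL); (2, 2, 2016, P33); (2, 2, 2016, P33); (5, 5, 2018, P14); (5, 5, 2018, P30); (9, 9, 2021, P20); (9, 9, 2021, P20)

LEFT JOIN keeps every row from `authors`; unmatched rows get NULL for `papers`'s columns.
Matching on t1.auth_id = t2.auth_id. A NULL in a compared column never satisfies the condition.
- t1 (auth_id=5) pairs with 2 row(s) of t2.
- t1 (auth_id=1) has no partner → padded with NULL.
- t1 (auth_id=9) pairs with 1 row(s) of t2.
- t1 (auth_id=2) pairs with 1 row(s) of t2.
- t1 (auth_id=1) has no partner → padded with NULL.
- t1 (auth_id=2) pairs with 1 row(s) of t2.
- t1 (auth_id=9) pairs with 1 row(s) of t2.
After projecting and ordering:
t1.auth_id | t2.auth_id | t2.year | t2.title
1 | NULL | NULL | NULL
1 | NULL | NULL | NULL
2 | 2 | 2016 | P33
2 | 2 | 2016 | P33
5 | 5 | 2018 | P14
5 | 5 | 2018 | P30
9 | 9 | 2021 | P20
9 | 9 | 2021 | P20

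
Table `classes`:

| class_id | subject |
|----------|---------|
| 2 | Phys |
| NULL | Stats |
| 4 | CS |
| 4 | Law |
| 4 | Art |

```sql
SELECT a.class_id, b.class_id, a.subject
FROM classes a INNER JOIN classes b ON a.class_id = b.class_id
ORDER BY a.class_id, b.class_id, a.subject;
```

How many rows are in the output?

10

INNER JOIN keeps only pairs where the ON condition holds.
Matching on a.class_id = b.class_id. A NULL in a compared column never satisfies the condition.
- a[0] class_id=2 → 1 match(es) in b → 1 row(s).
- a[1] class_id=NULL → no match; dropped.
- a[2] class_id=4 → 3 match(es) in b → 3 row(s).
- a[3] class_id=4 → 3 match(es) in b → 3 row(s).
- a[4] class_id=4 → 3 match(es) in b → 3 row(s).
Total: 10 rows.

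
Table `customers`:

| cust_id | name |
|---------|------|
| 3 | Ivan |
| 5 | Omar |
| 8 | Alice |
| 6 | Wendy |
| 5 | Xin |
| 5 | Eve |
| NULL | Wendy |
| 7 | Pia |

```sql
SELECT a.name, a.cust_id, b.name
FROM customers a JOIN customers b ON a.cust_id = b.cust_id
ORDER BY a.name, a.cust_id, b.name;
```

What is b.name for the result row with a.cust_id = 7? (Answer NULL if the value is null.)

Pia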